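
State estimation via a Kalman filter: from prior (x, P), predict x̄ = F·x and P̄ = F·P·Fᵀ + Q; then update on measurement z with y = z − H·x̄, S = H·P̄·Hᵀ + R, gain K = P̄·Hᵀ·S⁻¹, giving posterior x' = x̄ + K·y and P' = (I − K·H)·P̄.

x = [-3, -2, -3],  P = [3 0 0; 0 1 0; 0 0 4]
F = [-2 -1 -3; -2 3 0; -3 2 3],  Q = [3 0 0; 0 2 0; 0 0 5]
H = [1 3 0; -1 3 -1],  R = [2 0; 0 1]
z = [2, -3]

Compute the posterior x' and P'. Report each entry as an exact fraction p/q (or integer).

x' = [106782/19001, -21300/19001, -108984/19001]
P' = [312153/19001 -98757/19001 -598712/19001; -98757/19001 35335/19001 201456/19001; -598712/19001 201456/19001 1202136/19001]

x̄ = F·x = [17, 0, -4]
P̄ = F·P·Fᵀ + Q = [52 9 -20; 9 23 24; -20 24 72]
y = z − H·x̄ = [-15, 10]
S = H·P̄·Hᵀ + R = [315 103; 103 94]
K = P̄·Hᵀ·S⁻¹ = [7941/19001 -9712/19001; 3624/19001 3306/19001; 2828/19001 944/19001]
x' = x̄ + K·y = [106782/19001, -21300/19001, -108984/19001]
P' = (I − K·H)·P̄ = [312153/19001 -98757/19001 -598712/19001; -98757/19001 35335/19001 201456/19001; -598712/19001 201456/19001 1202136/19001]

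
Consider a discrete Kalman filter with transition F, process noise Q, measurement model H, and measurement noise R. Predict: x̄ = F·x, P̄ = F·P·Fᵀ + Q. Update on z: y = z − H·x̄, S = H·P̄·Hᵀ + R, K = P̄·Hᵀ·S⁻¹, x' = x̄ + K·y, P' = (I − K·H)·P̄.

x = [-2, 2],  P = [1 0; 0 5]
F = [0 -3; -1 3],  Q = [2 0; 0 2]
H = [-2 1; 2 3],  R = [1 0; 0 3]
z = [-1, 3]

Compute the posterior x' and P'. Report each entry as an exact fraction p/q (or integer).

x' = [12228/16115, 1772/3223]
P' = [2913/16115 -27/3223; -27/3223 768/3223]

x̄ = F·x = [-6, 8]
P̄ = F·P·Fᵀ + Q = [47 -45; -45 48]
y = z − H·x̄ = [-21, -9]
S = H·P̄·Hᵀ + R = [417 136; 136 83]
K = P̄·Hᵀ·S⁻¹ = [-5961/16115 1807/16115; 822/3223 750/3223]
x' = x̄ + K·y = [12228/16115, 1772/3223]
P' = (I − K·H)·P̄ = [2913/16115 -27/3223; -27/3223 768/3223]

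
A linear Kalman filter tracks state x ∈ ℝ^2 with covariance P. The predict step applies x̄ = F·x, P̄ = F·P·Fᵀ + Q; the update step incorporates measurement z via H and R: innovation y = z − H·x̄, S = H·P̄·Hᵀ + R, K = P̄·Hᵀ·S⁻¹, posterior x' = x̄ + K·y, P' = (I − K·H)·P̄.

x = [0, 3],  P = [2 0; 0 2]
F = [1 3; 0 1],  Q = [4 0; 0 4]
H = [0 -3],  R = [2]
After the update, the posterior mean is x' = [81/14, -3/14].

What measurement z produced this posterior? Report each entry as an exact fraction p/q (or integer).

x̄ = F·x = [9, 3]
P̄ = F·P·Fᵀ + Q = [24 6; 6 6]
S = H·P̄·Hᵀ + R = [56]
K = P̄·Hᵀ·S⁻¹ = [-9/28; -9/28]
x' − x̄ = [-45/14, -45/14] = K·y
y = (KᵀK)⁻¹·Kᵀ·(x' − x̄) = [10]
z = y + H·x̄ = [10] + [-9] = [1]

z = [1]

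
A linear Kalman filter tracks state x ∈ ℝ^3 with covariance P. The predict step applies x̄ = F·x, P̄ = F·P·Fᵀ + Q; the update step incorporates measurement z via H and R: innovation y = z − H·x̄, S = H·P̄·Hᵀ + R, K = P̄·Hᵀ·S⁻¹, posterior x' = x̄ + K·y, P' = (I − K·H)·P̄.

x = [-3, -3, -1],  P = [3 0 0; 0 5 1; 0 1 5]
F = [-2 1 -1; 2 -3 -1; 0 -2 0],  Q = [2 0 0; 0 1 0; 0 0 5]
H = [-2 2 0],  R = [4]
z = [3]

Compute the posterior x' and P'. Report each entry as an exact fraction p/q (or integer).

x' = [155/44, 441/88, 71/11]
P' = [95/11 183/22 52/11; 183/22 1187/132 166/33; 52/11 166/33 425/33]

x̄ = F·x = [4, 4, 6]
P̄ = F·P·Fᵀ + Q = [22 -20 -8; -20 69 32; -8 32 25]
y = z − H·x̄ = [3]
S = H·P̄·Hᵀ + R = [528]
K = P̄·Hᵀ·S⁻¹ = [-7/44; 89/264; 5/33]
x' = x̄ + K·y = [155/44, 441/88, 71/11]
P' = (I − K·H)·P̄ = [95/11 183/22 52/11; 183/22 1187/132 166/33; 52/11 166/33 425/33]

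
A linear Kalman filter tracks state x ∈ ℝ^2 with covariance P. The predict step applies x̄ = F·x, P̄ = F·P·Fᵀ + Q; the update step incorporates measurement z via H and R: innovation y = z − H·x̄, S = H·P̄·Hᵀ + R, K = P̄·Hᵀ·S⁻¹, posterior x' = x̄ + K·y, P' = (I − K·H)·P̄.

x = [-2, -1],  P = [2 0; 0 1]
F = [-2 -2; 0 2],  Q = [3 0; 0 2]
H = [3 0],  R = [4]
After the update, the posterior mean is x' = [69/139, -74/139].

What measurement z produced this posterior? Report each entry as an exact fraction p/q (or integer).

z = [1]

x̄ = F·x = [6, -2]
P̄ = F·P·Fᵀ + Q = [15 -4; -4 6]
S = H·P̄·Hᵀ + R = [139]
K = P̄·Hᵀ·S⁻¹ = [45/139; -12/139]
x' − x̄ = [-765/139, 204/139] = K·y
y = (KᵀK)⁻¹·Kᵀ·(x' − x̄) = [-17]
z = y + H·x̄ = [-17] + [18] = [1]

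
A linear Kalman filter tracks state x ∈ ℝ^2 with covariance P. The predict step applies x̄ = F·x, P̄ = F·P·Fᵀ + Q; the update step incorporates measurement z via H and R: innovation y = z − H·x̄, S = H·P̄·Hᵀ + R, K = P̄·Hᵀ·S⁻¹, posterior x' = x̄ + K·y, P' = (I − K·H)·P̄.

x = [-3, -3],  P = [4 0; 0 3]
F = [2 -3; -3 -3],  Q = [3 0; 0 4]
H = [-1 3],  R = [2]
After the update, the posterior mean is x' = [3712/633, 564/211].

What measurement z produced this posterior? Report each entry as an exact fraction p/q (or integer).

z = [2]

x̄ = F·x = [3, 18]
P̄ = F·P·Fᵀ + Q = [46 3; 3 67]
S = H·P̄·Hᵀ + R = [633]
K = P̄·Hᵀ·S⁻¹ = [-37/633; 66/211]
x' − x̄ = [1813/633, -3234/211] = K·y
y = (KᵀK)⁻¹·Kᵀ·(x' − x̄) = [-49]
z = y + H·x̄ = [-49] + [51] = [2]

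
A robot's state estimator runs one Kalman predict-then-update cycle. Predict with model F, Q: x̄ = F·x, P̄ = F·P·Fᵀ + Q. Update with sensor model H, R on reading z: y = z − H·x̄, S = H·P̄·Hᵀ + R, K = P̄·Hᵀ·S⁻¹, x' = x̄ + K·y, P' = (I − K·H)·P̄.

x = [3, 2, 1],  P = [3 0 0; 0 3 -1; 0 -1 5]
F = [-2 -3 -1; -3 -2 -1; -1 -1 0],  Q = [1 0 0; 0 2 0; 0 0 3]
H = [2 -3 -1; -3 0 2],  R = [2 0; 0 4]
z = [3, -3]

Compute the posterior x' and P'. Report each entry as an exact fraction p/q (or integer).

x' = [6713/24047, -13722/24047, -20073/24047]
P' = [62796/24047 17748/24047 76664/24047; 17748/24047 12102/24047 15758/24047; 76664/24047 15758/24047 112184/24047]

x̄ = F·x = [-13, -14, -5]
P̄ = F·P·Fᵀ + Q = [39 36 14; 36 42 14; 14 14 9]
y = z − H·x̄ = [-18, -32]
S = H·P̄·Hᵀ + R = [141 86; 86 223]
K = P̄·Hᵀ·S⁻¹ = [-2158/24047 -8765/24047; -8284/24047 -5432/24047; -3065/24047 -1406/24047]
x' = x̄ + K·y = [6713/24047, -13722/24047, -20073/24047]
P' = (I − K·H)·P̄ = [62796/24047 17748/24047 76664/24047; 17748/24047 12102/24047 15758/24047; 76664/24047 15758/24047 112184/24047]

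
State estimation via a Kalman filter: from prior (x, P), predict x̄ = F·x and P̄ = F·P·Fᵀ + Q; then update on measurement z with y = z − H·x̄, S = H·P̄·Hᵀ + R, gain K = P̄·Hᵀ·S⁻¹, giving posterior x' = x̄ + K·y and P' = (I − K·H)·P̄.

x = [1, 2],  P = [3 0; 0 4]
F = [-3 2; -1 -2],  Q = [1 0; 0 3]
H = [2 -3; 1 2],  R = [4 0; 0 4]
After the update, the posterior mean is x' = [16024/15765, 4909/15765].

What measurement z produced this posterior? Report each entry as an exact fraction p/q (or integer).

x̄ = F·x = [1, -5]
P̄ = F·P·Fᵀ + Q = [44 -7; -7 22]
S = H·P̄·Hᵀ + R = [462 -51; -51 108]
K = P̄·Hᵀ·S⁻¹ = [1478/5255 6473/15765; -2251/15765 1446/5255]
x' − x̄ = [259/15765, 83734/15765] = K·y
y = (KᵀK)⁻¹·Kᵀ·(x' − x̄) = [-16, 11]
z = y + H·x̄ = [-16, 11] + [17, -9] = [1, 2]

z = [1, 2]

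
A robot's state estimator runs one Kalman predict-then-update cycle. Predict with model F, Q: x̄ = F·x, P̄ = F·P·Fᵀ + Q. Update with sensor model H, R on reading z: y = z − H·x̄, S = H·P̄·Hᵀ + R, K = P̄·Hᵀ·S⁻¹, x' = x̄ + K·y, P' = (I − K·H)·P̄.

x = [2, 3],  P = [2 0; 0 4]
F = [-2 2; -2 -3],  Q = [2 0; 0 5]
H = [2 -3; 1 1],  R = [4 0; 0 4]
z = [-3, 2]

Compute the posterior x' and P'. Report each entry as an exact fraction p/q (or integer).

x' = [1831/14293, 14757/14293]
P' = [20568/14293 10052/14293; 10052/14293 10572/14293]

x̄ = F·x = [2, -13]
P̄ = F·P·Fᵀ + Q = [26 -16; -16 49]
y = z − H·x̄ = [-46, 13]
S = H·P̄·Hᵀ + R = [741 -79; -79 47]
K = P̄·Hᵀ·S⁻¹ = [2745/14293 7655/14293; -2903/14293 5156/14293]
x' = x̄ + K·y = [1831/14293, 14757/14293]
P' = (I − K·H)·P̄ = [20568/14293 10052/14293; 10052/14293 10572/14293]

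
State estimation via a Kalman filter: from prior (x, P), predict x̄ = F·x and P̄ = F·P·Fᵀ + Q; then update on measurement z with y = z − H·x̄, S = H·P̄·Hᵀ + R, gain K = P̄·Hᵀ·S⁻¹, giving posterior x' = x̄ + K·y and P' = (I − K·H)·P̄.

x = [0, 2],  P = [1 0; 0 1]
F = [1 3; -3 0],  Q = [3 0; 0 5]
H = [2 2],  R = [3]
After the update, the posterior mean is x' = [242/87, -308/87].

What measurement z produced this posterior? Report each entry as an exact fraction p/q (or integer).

x̄ = F·x = [6, 0]
P̄ = F·P·Fᵀ + Q = [13 -3; -3 14]
S = H·P̄·Hᵀ + R = [87]
K = P̄·Hᵀ·S⁻¹ = [20/87; 22/87]
x' − x̄ = [-280/87, -308/87] = K·y
y = (KᵀK)⁻¹·Kᵀ·(x' − x̄) = [-14]
z = y + H·x̄ = [-14] + [12] = [-2]

z = [-2]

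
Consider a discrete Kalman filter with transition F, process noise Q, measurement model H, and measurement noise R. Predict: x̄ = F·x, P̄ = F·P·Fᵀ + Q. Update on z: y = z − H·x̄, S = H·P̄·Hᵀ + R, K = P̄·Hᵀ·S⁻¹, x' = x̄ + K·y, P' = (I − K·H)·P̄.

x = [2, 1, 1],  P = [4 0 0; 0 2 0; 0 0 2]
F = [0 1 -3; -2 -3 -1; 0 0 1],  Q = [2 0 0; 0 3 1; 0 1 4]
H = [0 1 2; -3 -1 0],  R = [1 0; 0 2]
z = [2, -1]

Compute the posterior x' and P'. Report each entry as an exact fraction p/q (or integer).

x' = [7430/14339, -9735/14339, 18258/14339]
P' = [18098/14339 -46350/14339 21708/14339; -46350/14339 143656/14339 -67426/14339; 21708/14339 -67426/14339 35037/14339]

x̄ = F·x = [-2, -8, 1]
P̄ = F·P·Fᵀ + Q = [22 0 -6; 0 39 -1; -6 -1 6]
y = z − H·x̄ = [8, -15]
S = H·P̄·Hᵀ + R = [60 -1; -1 239]
K = P̄·Hᵀ·S⁻¹ = [-2934/14339 -3972/14339; 8804/14339 -2303/14339; 2648/14339 1151/14339]
x' = x̄ + K·y = [7430/14339, -9735/14339, 18258/14339]
P' = (I − K·H)·P̄ = [18098/14339 -46350/14339 21708/14339; -46350/14339 143656/14339 -67426/14339; 21708/14339 -67426/14339 35037/14339]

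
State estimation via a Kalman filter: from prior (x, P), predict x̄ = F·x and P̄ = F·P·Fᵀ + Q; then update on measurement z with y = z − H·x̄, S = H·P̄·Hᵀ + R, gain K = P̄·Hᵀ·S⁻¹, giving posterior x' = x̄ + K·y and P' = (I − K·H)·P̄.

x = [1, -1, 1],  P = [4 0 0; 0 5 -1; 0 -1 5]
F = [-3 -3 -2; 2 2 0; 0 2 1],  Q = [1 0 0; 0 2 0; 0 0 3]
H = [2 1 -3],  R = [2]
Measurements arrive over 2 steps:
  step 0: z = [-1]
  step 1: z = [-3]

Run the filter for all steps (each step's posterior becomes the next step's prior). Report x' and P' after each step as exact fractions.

step 0: x' = [-2, 0, -1], P' = [10919/704 -2159/176 531/88; -2159/176 831/44 -39/22; 531/88 -39/22 39/11]
step 1: x' = [403499/127942, -84821/63971, 169669/63971], P' = [50858829/1023536 -9246107/511768 6889525/255884; -9246107/511768 2395509/255884 -1129095/127942; 6889525/255884 -1129095/127942 968725/63971]

step 0: x̄ = F·x = [-2, 0, -1]
step 0: P̄ = F·P·Fᵀ + Q = [90 -50 -33; -50 38 18; -33 18 24]
step 0: y = z − H·x̄ = [0]
step 0: S = H·P̄·Hᵀ + R = [704]
step 0: K = P̄·Hᵀ·S⁻¹ = [229/704; -29/176; -15/88]
step 0: x' = x̄ + K·y = [-2, 0, -1]
step 0: P' = (I − K·H)·P̄ = [10919/704 -2159/176 531/88; -2159/176 831/44 -39/22; 531/88 -39/22 39/11]
step 1: x̄ = F·x = [8, -4, -1]
step 1: P̄ = F·P·Fᵀ + Q = [9925/64 -2439/32 -105/2; -2439/32 7295/176 35; -105/2 35 75]
step 1: y = z − H·x̄ = [-18]
step 1: S = H·P̄·Hᵀ + R = [63971/44]
step 1: K = P̄·Hᵀ·S⁻¹ = [68893/255884; -19007/127942; -12980/63971]
step 1: x' = x̄ + K·y = [403499/127942, -84821/63971, 169669/63971]
step 1: P' = (I − K·H)·P̄ = [50858829/1023536 -9246107/511768 6889525/255884; -9246107/511768 2395509/255884 -1129095/127942; 6889525/255884 -1129095/127942 968725/63971]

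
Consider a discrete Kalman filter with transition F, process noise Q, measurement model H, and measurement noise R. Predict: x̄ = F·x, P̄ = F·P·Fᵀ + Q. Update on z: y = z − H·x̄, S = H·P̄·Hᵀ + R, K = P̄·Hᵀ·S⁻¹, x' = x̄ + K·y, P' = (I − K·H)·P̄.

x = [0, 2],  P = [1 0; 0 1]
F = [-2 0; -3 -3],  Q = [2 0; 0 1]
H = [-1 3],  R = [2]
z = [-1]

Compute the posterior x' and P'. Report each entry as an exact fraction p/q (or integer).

x' = [204/143, 9/143]
P' = [714/143 246/143; 246/143 116/143]

x̄ = F·x = [0, -6]
P̄ = F·P·Fᵀ + Q = [6 6; 6 19]
y = z − H·x̄ = [17]
S = H·P̄·Hᵀ + R = [143]
K = P̄·Hᵀ·S⁻¹ = [12/143; 51/143]
x' = x̄ + K·y = [204/143, 9/143]
P' = (I − K·H)·P̄ = [714/143 246/143; 246/143 116/143]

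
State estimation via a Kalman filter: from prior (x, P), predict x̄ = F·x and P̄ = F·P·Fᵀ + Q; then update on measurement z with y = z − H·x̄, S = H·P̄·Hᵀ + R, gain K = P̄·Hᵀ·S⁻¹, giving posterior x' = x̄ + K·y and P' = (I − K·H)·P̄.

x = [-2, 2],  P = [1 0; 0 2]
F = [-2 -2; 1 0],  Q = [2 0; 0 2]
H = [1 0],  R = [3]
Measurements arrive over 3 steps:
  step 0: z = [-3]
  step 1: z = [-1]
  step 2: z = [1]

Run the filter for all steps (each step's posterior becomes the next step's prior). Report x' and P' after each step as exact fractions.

step 0: x̄ = F·x = [0, -2]
step 0: P̄ = F·P·Fᵀ + Q = [14 -2; -2 3]
step 0: y = z − H·x̄ = [-3]
step 0: S = H·P̄·Hᵀ + R = [17]
step 0: K = P̄·Hᵀ·S⁻¹ = [14/17; -2/17]
step 0: x' = x̄ + K·y = [-42/17, -28/17]
step 0: P' = (I − K·H)·P̄ = [42/17 -6/17; -6/17 47/17]
step 1: x̄ = F·x = [140/17, -42/17]
step 1: P̄ = F·P·Fᵀ + Q = [342/17 -72/17; -72/17 76/17]
step 1: y = z − H·x̄ = [-157/17]
step 1: S = H·P̄·Hᵀ + R = [393/17]
step 1: K = P̄·Hᵀ·S⁻¹ = [114/131; -24/131]
step 1: x' = x̄ + K·y = [26/131, -102/131]
step 1: P' = (I − K·H)·P̄ = [342/131 -72/131; -72/131 484/131]
step 2: x̄ = F·x = [152/131, 26/131]
step 2: P̄ = F·P·Fᵀ + Q = [2990/131 -540/131; -540/131 604/131]
step 2: y = z − H·x̄ = [-21/131]
step 2: S = H·P̄·Hᵀ + R = [3383/131]
step 2: K = P̄·Hᵀ·S⁻¹ = [2990/3383; -540/3383]
step 2: x' = x̄ + K·y = [3446/3383, 758/3383]
step 2: P' = (I − K·H)·P̄ = [8970/3383 -1620/3383; -1620/3383 13372/3383]

step 0: x' = [-42/17, -28/17], P' = [42/17 -6/17; -6/17 47/17]
step 1: x' = [26/131, -102/131], P' = [342/131 -72/131; -72/131 484/131]
step 2: x' = [3446/3383, 758/3383], P' = [8970/3383 -1620/3383; -1620/3383 13372/3383]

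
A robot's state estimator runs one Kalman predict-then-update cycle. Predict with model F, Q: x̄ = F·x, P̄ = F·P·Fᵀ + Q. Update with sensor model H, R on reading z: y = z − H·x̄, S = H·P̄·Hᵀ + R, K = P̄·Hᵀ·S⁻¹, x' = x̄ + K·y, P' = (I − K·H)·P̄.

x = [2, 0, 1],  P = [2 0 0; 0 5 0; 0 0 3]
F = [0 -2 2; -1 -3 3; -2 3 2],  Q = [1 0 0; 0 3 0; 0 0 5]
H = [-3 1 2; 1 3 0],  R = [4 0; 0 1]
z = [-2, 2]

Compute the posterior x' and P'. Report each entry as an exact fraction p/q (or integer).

x̄ = F·x = [2, 1, -2]
P̄ = F·P·Fᵀ + Q = [33 48 -18; 48 77 -23; -18 -23 70]
y = z − H·x̄ = [7, -3]
S = H·P̄·Hᵀ + R = [494 -426; -426 1015]
K = P̄·Hᵀ·S⁻¹ = [-12903/319934 25188/159967; 4159/319934 44844/159967; 136503/319934 14934/159967]
x' = x̄ + K·y = [398419/319934, 79983/319934, 226049/319934]
P' = (I − K·H)·P̄ = [518709/319934 -156111/319934 830313/319934; -156111/319934 81933/319934 -266815/319934; 830313/319934 -266815/319934 1651883/319934]

x' = [398419/319934, 79983/319934, 226049/319934]
P' = [518709/319934 -156111/319934 830313/319934; -156111/319934 81933/319934 -266815/319934; 830313/319934 -266815/319934 1651883/319934]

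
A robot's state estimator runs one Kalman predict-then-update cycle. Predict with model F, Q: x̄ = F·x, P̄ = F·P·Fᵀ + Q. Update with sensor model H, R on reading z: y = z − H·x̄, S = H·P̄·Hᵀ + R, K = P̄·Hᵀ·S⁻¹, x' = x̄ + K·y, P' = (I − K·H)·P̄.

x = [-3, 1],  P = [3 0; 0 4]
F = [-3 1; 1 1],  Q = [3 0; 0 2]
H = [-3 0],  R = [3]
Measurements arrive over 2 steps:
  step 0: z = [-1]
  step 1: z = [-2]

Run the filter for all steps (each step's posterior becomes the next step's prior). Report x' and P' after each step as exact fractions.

step 0: x' = [44/103, -61/103], P' = [34/103 -5/103; -5/103 852/103]
step 1: x' = [2801/4594, 2517/2297], P' = [1497/4594 380/2297; 380/2297 15718/2297]

step 0: x̄ = F·x = [10, -2]
step 0: P̄ = F·P·Fᵀ + Q = [34 -5; -5 9]
step 0: y = z − H·x̄ = [29]
step 0: S = H·P̄·Hᵀ + R = [309]
step 0: K = P̄·Hᵀ·S⁻¹ = [-34/103; 5/103]
step 0: x' = x̄ + K·y = [44/103, -61/103]
step 0: P' = (I − K·H)·P̄ = [34/103 -5/103; -5/103 852/103]
step 1: x̄ = F·x = [-193/103, -17/103]
step 1: P̄ = F·P·Fᵀ + Q = [1497/103 760/103; 760/103 1082/103]
step 1: y = z − H·x̄ = [-785/103]
step 1: S = H·P̄·Hᵀ + R = [13782/103]
step 1: K = P̄·Hᵀ·S⁻¹ = [-1497/4594; -380/2297]
step 1: x' = x̄ + K·y = [2801/4594, 2517/2297]
step 1: P' = (I − K·H)·P̄ = [1497/4594 380/2297; 380/2297 15718/2297]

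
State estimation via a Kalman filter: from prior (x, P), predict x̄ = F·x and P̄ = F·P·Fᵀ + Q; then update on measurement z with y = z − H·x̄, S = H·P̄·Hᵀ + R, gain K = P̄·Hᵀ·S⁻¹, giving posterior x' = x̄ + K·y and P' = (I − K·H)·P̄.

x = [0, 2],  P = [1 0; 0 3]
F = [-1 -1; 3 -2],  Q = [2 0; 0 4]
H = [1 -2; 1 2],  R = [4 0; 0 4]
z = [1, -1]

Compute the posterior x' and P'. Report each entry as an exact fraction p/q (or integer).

x' = [-27/65, -217/390]
P' = [96/65 1/65; 1/65 191/390]

x̄ = F·x = [-2, -4]
P̄ = F·P·Fᵀ + Q = [6 3; 3 25]
y = z − H·x̄ = [-5, 9]
S = H·P̄·Hᵀ + R = [98 -94; -94 122]
K = P̄·Hᵀ·S⁻¹ = [47/130 49/130; -47/195 97/390]
x' = x̄ + K·y = [-27/65, -217/390]
P' = (I − K·H)·P̄ = [96/65 1/65; 1/65 191/390]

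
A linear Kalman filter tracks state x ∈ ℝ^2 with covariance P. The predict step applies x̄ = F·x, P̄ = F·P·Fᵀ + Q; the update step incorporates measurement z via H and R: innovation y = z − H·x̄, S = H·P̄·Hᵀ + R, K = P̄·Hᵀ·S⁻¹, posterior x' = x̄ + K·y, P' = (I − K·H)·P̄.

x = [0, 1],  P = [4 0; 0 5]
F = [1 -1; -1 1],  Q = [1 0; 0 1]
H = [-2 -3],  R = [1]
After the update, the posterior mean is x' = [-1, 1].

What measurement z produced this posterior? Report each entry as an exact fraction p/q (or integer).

z = [-1]

x̄ = F·x = [-1, 1]
P̄ = F·P·Fᵀ + Q = [10 -9; -9 10]
S = H·P̄·Hᵀ + R = [23]
K = P̄·Hᵀ·S⁻¹ = [7/23; -12/23]
x' − x̄ = [0, 0] = K·y
y = (KᵀK)⁻¹·Kᵀ·(x' − x̄) = [0]
z = y + H·x̄ = [0] + [-1] = [-1]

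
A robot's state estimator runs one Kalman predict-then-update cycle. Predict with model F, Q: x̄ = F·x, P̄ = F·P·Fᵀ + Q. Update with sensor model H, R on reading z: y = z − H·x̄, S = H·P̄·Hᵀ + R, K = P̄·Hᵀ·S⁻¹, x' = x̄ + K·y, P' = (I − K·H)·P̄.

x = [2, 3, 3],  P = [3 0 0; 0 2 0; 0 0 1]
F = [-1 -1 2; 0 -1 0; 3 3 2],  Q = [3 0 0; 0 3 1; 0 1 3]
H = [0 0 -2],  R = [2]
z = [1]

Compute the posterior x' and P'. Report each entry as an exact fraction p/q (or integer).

x' = [578/105, -20/21, -31/105]
P' = [1018/105 20/21 -11/105; 20/21 95/21 -1/21; -11/105 -1/21 52/105]

x̄ = F·x = [1, -3, 21]
P̄ = F·P·Fᵀ + Q = [12 2 -11; 2 5 -5; -11 -5 52]
y = z − H·x̄ = [43]
S = H·P̄·Hᵀ + R = [210]
K = P̄·Hᵀ·S⁻¹ = [11/105; 1/21; -52/105]
x' = x̄ + K·y = [578/105, -20/21, -31/105]
P' = (I − K·H)·P̄ = [1018/105 20/21 -11/105; 20/21 95/21 -1/21; -11/105 -1/21 52/105]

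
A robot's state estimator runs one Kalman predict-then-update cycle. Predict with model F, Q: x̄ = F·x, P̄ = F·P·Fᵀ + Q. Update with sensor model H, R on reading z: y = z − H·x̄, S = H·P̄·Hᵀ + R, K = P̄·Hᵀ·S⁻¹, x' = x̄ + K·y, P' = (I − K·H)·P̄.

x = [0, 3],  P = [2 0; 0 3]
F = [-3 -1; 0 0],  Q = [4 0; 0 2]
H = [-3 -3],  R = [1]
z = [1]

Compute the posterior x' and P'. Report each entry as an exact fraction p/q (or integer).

x̄ = F·x = [-3, 0]
P̄ = F·P·Fᵀ + Q = [25 0; 0 2]
y = z − H·x̄ = [-8]
S = H·P̄·Hᵀ + R = [244]
K = P̄·Hᵀ·S⁻¹ = [-75/244; -3/122]
x' = x̄ + K·y = [-33/61, 12/61]
P' = (I − K·H)·P̄ = [475/244 -225/122; -225/122 113/61]

x' = [-33/61, 12/61]
P' = [475/244 -225/122; -225/122 113/61]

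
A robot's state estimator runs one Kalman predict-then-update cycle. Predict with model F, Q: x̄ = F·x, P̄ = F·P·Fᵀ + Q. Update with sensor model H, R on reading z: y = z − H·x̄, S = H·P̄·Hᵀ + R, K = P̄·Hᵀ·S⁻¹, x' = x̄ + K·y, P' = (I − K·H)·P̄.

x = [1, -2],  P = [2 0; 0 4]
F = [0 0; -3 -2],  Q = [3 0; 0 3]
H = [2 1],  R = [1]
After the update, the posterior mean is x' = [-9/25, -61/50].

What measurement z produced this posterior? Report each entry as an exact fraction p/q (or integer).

x̄ = F·x = [0, 1]
P̄ = F·P·Fᵀ + Q = [3 0; 0 37]
S = H·P̄·Hᵀ + R = [50]
K = P̄·Hᵀ·S⁻¹ = [3/25; 37/50]
x' − x̄ = [-9/25, -111/50] = K·y
y = (KᵀK)⁻¹·Kᵀ·(x' − x̄) = [-3]
z = y + H·x̄ = [-3] + [1] = [-2]

z = [-2]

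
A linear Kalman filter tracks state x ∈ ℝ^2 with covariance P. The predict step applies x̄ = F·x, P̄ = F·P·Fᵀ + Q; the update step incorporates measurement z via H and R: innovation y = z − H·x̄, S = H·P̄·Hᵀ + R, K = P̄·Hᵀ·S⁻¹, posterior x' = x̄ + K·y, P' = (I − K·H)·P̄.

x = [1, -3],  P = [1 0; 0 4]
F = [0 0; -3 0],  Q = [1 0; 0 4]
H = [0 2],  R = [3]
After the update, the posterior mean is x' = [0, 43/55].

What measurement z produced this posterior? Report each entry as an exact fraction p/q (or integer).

z = [2]

x̄ = F·x = [0, -3]
P̄ = F·P·Fᵀ + Q = [1 0; 0 13]
S = H·P̄·Hᵀ + R = [55]
K = P̄·Hᵀ·S⁻¹ = [0; 26/55]
x' − x̄ = [0, 208/55] = K·y
y = (KᵀK)⁻¹·Kᵀ·(x' − x̄) = [8]
z = y + H·x̄ = [8] + [-6] = [2]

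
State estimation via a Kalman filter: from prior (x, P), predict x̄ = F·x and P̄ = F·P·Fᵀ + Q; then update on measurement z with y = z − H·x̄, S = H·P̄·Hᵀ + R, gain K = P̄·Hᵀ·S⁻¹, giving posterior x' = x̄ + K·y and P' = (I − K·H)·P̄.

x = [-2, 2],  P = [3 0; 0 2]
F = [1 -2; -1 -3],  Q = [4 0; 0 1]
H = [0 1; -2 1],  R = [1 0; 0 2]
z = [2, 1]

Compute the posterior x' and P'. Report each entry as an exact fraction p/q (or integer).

x' = [201/1088, 465/272]
P' = [777/1088 129/272; 129/272 65/68]

x̄ = F·x = [-6, -4]
P̄ = F·P·Fᵀ + Q = [15 9; 9 22]
y = z − H·x̄ = [6, -7]
S = H·P̄·Hᵀ + R = [23 4; 4 48]
K = P̄·Hᵀ·S⁻¹ = [129/272 -519/1088; 65/68 1/272]
x' = x̄ + K·y = [201/1088, 465/272]
P' = (I − K·H)·P̄ = [777/1088 129/272; 129/272 65/68]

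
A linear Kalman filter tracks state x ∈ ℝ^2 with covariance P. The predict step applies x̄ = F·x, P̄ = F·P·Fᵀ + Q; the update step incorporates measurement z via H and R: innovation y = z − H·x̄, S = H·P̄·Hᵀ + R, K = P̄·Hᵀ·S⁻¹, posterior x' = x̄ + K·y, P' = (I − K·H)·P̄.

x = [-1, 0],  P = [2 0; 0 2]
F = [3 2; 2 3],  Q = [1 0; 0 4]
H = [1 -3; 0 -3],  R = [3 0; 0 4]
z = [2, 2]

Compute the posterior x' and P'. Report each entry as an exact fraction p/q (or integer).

x' = [-543/590, -244/295]
P' = [2511/590 258/295; 258/295 108/295]

x̄ = F·x = [-3, -2]
P̄ = F·P·Fᵀ + Q = [27 24; 24 30]
y = z − H·x̄ = [-1, -4]
S = H·P̄·Hᵀ + R = [156 198; 198 274]
K = P̄·Hᵀ·S⁻¹ = [321/590 -387/590; -22/295 -81/295]
x' = x̄ + K·y = [-543/590, -244/295]
P' = (I − K·H)·P̄ = [2511/590 258/295; 258/295 108/295]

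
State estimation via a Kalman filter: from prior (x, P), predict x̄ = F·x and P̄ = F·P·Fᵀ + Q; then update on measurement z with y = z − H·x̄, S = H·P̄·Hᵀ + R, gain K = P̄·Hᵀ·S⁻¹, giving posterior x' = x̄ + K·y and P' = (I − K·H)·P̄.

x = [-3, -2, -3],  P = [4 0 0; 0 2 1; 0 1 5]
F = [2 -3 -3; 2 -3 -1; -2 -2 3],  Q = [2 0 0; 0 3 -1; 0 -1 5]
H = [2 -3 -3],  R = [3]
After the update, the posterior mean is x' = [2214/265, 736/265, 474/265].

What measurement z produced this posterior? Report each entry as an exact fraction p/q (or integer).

z = [3]

x̄ = F·x = [9, 3, 1]
P̄ = F·P·Fᵀ + Q = [99 61 -52; 61 48 -27; -52 -27 62]
S = H·P̄·Hᵀ + R = [795]
K = P̄·Hᵀ·S⁻¹ = [57/265; 59/795; -209/795]
x' − x̄ = [-171/265, -59/265, 209/265] = K·y
y = (KᵀK)⁻¹·Kᵀ·(x' − x̄) = [-3]
z = y + H·x̄ = [-3] + [6] = [3]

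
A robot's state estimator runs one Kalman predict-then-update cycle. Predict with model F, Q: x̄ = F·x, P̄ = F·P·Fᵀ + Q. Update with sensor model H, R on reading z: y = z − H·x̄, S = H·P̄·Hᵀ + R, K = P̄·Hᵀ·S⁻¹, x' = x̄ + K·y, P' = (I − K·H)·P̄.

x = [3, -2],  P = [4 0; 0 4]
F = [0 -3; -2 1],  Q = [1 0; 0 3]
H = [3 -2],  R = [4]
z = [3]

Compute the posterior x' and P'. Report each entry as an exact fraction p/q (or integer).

x' = [-249/191, -2042/573]
P' = [992/191 1398/191; 1398/191 6455/573]

x̄ = F·x = [6, -8]
P̄ = F·P·Fᵀ + Q = [37 -12; -12 23]
y = z − H·x̄ = [-31]
S = H·P̄·Hᵀ + R = [573]
K = P̄·Hᵀ·S⁻¹ = [45/191; -82/573]
x' = x̄ + K·y = [-249/191, -2042/573]
P' = (I − K·H)·P̄ = [992/191 1398/191; 1398/191 6455/573]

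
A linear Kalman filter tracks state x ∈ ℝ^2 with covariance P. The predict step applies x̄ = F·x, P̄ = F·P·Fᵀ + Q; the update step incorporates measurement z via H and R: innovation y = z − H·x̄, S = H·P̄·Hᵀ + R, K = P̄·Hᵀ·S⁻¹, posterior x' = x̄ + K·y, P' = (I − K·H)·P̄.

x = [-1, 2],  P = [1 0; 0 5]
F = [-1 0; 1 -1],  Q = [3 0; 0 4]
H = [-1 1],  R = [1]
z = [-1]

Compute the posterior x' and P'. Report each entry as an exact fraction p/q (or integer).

x' = [2/17, -18/17]
P' = [43/17 38/17; 38/17 49/17]

x̄ = F·x = [1, -3]
P̄ = F·P·Fᵀ + Q = [4 -1; -1 10]
y = z − H·x̄ = [3]
S = H·P̄·Hᵀ + R = [17]
K = P̄·Hᵀ·S⁻¹ = [-5/17; 11/17]
x' = x̄ + K·y = [2/17, -18/17]
P' = (I − K·H)·P̄ = [43/17 38/17; 38/17 49/17]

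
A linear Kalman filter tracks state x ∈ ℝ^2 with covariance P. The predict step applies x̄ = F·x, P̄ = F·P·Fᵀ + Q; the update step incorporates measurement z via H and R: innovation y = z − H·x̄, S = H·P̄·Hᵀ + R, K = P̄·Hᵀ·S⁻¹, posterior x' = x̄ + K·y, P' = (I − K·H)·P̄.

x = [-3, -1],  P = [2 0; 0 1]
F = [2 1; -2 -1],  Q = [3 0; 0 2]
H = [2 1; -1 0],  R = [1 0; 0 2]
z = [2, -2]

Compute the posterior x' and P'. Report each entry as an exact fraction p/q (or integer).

x̄ = F·x = [-7, 7]
P̄ = F·P·Fᵀ + Q = [12 -9; -9 11]
y = z − H·x̄ = [9, -9]
S = H·P̄·Hᵀ + R = [24 -15; -15 14]
K = P̄·Hᵀ·S⁻¹ = [10/37 -21/37; 1/3 1]
x' = x̄ + K·y = [20/37, 1]
P' = (I − K·H)·P̄ = [42/37 -2; -2 13/3]

x' = [20/37, 1]
P' = [42/37 -2; -2 13/3]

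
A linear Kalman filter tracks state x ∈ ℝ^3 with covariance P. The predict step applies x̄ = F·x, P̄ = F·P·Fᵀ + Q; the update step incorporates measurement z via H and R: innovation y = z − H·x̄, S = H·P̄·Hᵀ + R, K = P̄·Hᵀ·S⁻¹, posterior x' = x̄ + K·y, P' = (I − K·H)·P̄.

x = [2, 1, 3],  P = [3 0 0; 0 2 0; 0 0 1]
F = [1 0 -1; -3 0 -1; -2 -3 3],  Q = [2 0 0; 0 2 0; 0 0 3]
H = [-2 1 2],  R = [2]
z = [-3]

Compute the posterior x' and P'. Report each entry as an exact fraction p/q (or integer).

x̄ = F·x = [-1, -9, 2]
P̄ = F·P·Fᵀ + Q = [6 -8 -9; -8 30 15; -9 15 42]
y = z − H·x̄ = [0]
S = H·P̄·Hᵀ + R = [388]
K = P̄·Hᵀ·S⁻¹ = [-19/194; 19/97; 117/388]
x' = x̄ + K·y = [-1, -9, 2]
P' = (I − K·H)·P̄ = [221/97 -54/97 477/194; -54/97 1466/97 -768/97; 477/194 -768/97 2607/388]

x' = [-1, -9, 2]
P' = [221/97 -54/97 477/194; -54/97 1466/97 -768/97; 477/194 -768/97 2607/388]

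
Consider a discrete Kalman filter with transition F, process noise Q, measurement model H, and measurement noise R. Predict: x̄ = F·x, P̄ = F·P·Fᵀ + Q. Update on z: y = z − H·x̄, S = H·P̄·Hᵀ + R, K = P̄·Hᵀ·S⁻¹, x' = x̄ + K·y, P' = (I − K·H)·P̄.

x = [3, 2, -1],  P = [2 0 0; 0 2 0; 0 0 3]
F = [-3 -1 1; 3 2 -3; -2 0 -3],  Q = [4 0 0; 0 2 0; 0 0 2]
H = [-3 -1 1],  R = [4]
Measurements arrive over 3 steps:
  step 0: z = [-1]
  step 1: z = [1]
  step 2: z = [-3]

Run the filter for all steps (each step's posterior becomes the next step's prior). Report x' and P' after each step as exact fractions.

step 0: x̄ = F·x = [-12, 16, -3]
step 0: P̄ = F·P·Fᵀ + Q = [27 -31 3; -31 55 15; 3 15 37]
step 0: y = z − H·x̄ = [-18]
step 0: S = H·P̄·Hᵀ + R = [105]
step 0: K = P̄·Hᵀ·S⁻¹ = [-47/105; 53/105; 13/105]
step 0: x' = x̄ + K·y = [-138/35, 242/35, -183/35]
step 0: P' = (I − K·H)·P̄ = [626/105 -764/105 926/105; -764/105 2966/105 886/105; 926/105 886/105 3716/105]
step 1: x̄ = F·x = [-11/35, 619/35, 165/7]
step 1: P̄ = F·P·Fᵀ + Q = [824/105 -296/105 44/21; -296/105 14684/105 4930/21; 44/21 4930/21 9454/21]
step 1: y = z − H·x̄ = [-204/35]
step 1: S = H·P̄·Hᵀ + R = [5798/35]
step 1: K = P̄·Hᵀ·S⁻¹ = [-326/2899; 1809/2899; 3660/2899]
step 1: x' = x̄ + K·y = [989/2899, 40727/2899, 47001/2899]
step 1: P' = (I − K·H)·P̄ = [50032/8697 76580/8697 222764/8697; 76580/8697 655258/8697 906706/8697; 222764/8697 906706/8697 1618918/8697]
step 2: x̄ = F·x = [3307/2899, -56582/2899, -142981/2899]
step 2: P̄ = F·P·Fᵀ + Q = [22912/2899 -33360/2899 -41312/2899; -33360/2899 3687712/8697 7855222/8697; -41312/2899 7855222/8697 17460952/8697]
step 2: y = z − H·x̄ = [87623/2899]
step 2: S = H·P̄·Hᵀ + R = [2078256/2899]
step 2: K = P̄·Hᵀ·S⁻¹ = [-4793/129891; 744625/1039128; 1662923/1039128]
step 2: x' = x̄ + K·y = [3302/129891, 2225021/1039128, -988361/1039128]
step 2: P' = (I − K·H)·P̄ = [899792/129891 967510/129891 3647714/129891; 967510/129891 9681623/173188 42144239/519564; 3647714/129891 42144239/519564 29747551/173188]

step 0: x' = [-138/35, 242/35, -183/35], P' = [626/105 -764/105 926/105; -764/105 2966/105 886/105; 926/105 886/105 3716/105]
step 1: x' = [989/2899, 40727/2899, 47001/2899], P' = [50032/8697 76580/8697 222764/8697; 76580/8697 655258/8697 906706/8697; 222764/8697 906706/8697 1618918/8697]
step 2: x' = [3302/129891, 2225021/1039128, -988361/1039128], P' = [899792/129891 967510/129891 3647714/129891; 967510/129891 9681623/173188 42144239/519564; 3647714/129891 42144239/519564 29747551/173188]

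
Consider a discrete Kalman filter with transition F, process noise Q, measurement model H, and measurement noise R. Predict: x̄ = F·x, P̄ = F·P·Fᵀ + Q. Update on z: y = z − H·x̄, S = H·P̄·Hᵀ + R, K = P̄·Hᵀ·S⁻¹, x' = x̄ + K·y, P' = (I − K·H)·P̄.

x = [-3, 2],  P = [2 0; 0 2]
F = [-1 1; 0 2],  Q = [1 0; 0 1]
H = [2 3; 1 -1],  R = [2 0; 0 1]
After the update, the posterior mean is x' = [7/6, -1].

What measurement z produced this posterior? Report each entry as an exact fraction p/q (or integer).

x̄ = F·x = [5, 4]
P̄ = F·P·Fᵀ + Q = [5 4; 4 9]
S = H·P̄·Hᵀ + R = [151 -13; -13 7]
K = P̄·Hᵀ·S⁻¹ = [167/888 437/888; 15/74 -25/74]
x' − x̄ = [-23/6, -5] = K·y
y = (KᵀK)⁻¹·Kᵀ·(x' − x̄) = [-23, 1]
z = y + H·x̄ = [-23, 1] + [22, 1] = [-1, 2]

z = [-1, 2]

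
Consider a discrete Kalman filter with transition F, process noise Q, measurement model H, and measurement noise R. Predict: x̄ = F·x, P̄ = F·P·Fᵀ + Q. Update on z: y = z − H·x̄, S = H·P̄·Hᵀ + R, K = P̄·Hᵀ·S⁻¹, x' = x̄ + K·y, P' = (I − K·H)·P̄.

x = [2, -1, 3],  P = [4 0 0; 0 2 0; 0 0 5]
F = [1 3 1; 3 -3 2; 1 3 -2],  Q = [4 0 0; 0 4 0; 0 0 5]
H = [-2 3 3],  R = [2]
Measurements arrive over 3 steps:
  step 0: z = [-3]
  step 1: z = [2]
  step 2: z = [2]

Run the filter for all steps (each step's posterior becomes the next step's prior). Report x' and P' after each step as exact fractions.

step 0: x̄ = F·x = [2, 15, -7]
step 0: P̄ = F·P·Fᵀ + Q = [31 4 12; 4 78 -26; 12 -26 47]
step 0: y = z − H·x̄ = [-23]
step 0: S = H·P̄·Hᵀ + R = [591]
step 0: K = P̄·Hᵀ·S⁻¹ = [-14/591; 148/591; 13/197]
step 0: x' = x̄ + K·y = [1504/591, 5461/591, -1678/197]
step 0: P' = (I − K·H)·P̄ = [18125/591 4436/591 2546/197; 4436/591 24194/591 -7046/197; 2546/197 -7046/197 8752/197]
step 1: x̄ = F·x = [12853/591, -7313/197, 27955/591]
step 1: P̄ = F·P·Fᵀ + Q = [179555/591 -36489/197 265751/591; -36489/197 251241/197 -175329/197; 265751/591 -175329/197 593570/591]
step 1: y = z − H·x̄ = [8840/591]
step 1: S = H·P̄·Hᵀ + R = [1501865/591]
step 1: K = P̄·Hᵀ·S⁻¹ = [109742/1501865; 902142/1501865; -328753/1501865]
step 1: x' = x̄ + K·y = [403575/17669, -497153/17669, 777913/17669]
step 1: P' = (I − K·H)·P̄ = [435912121/1501865 -445698009/1501865 736379251/1501865; -445698009/1501865 538291041/1501865 -834821619/1501865; 736379251/1501865 -834821619/1501865 1325521951/1501865]
step 2: x̄ = F·x = [-309971/17669, 4258010/17669, -2643710/17669]
step 2: P̄ = F·P·Fᵀ + Q = [80340327/300373 -476519152/300373 344677028/300373; -476519152/300373 40952898324/1501865 -24476535296/1501865; 344677028/300373 -24476535296/1501865 14988282989/1501865]
step 2: y = z − H·x̄ = [-5427504/17669]
step 2: S = H·P̄·Hᵀ + R = [72413334199/1501865]
step 2: K = P̄·Hᵀ·S⁻¹ = [-2781035130/72413334199; 54194280604/72413334199; -31911527201/72413334199]
step 2: x' = x̄ + K·y = [-416093402161/72413334199, 803499145246/72413334199, -1032311631994/72413334199]
step 2: P' = (I − K·H)·P̄ = [14218587122841/72413334199 -14525609708728/72413334199 24002813767202/72413334199; -14525609708728/72413334199 18986967915484/72413334199 -28634578200900/72413334199; 24002813767202/72413334199 -28634578200900/72413334199 44615179694234/72413334199]

step 0: x' = [1504/591, 5461/591, -1678/197], P' = [18125/591 4436/591 2546/197; 4436/591 24194/591 -7046/197; 2546/197 -7046/197 8752/197]
step 1: x' = [403575/17669, -497153/17669, 777913/17669], P' = [435912121/1501865 -445698009/1501865 736379251/1501865; -445698009/1501865 538291041/1501865 -834821619/1501865; 736379251/1501865 -834821619/1501865 1325521951/1501865]
step 2: x' = [-416093402161/72413334199, 803499145246/72413334199, -1032311631994/72413334199], P' = [14218587122841/72413334199 -14525609708728/72413334199 24002813767202/72413334199; -14525609708728/72413334199 18986967915484/72413334199 -28634578200900/72413334199; 24002813767202/72413334199 -28634578200900/72413334199 44615179694234/72413334199]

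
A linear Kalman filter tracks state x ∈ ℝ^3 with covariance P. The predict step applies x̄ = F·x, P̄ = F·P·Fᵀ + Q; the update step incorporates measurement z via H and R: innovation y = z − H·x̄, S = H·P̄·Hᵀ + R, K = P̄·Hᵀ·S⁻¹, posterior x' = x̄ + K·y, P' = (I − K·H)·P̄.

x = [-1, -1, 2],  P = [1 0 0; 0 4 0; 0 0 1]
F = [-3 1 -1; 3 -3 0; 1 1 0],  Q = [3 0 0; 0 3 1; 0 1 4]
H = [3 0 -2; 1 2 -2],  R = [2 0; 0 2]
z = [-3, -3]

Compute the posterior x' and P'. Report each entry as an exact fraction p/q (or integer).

x' = [-11242/9923, -11319/9923, -2395/9923]
P' = [12135/9923 8480/9923 15572/9923; 8480/9923 14655/9923 14999/9923; 15572/9923 14999/9923 24318/9923]

x̄ = F·x = [0, 0, -2]
P̄ = F·P·Fᵀ + Q = [17 -21 1; -21 48 -8; 1 -8 9]
y = z − H·x̄ = [-7, -7]
S = H·P̄·Hᵀ + R = [179 -15; -15 223]
K = P̄·Hᵀ·S⁻¹ = [5261/19846 -2049/19846; -2279/9923 3896/9923; -960/9923 -1533/9923]
x' = x̄ + K·y = [-11242/9923, -11319/9923, -2395/9923]
P' = (I − K·H)·P̄ = [12135/9923 8480/9923 15572/9923; 8480/9923 14655/9923 14999/9923; 15572/9923 14999/9923 24318/9923]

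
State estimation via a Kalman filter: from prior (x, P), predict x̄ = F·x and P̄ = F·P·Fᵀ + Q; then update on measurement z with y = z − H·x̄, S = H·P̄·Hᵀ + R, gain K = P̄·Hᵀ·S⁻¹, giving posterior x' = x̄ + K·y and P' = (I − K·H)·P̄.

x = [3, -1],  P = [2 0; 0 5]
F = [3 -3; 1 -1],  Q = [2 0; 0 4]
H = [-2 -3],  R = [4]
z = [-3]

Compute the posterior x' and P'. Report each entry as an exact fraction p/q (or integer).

x' = [337/205, -1/41]
P' = [2726/615 -104/41; -104/41 76/41]

x̄ = F·x = [12, 4]
P̄ = F·P·Fᵀ + Q = [65 21; 21 11]
y = z − H·x̄ = [33]
S = H·P̄·Hᵀ + R = [615]
K = P̄·Hᵀ·S⁻¹ = [-193/615; -5/41]
x' = x̄ + K·y = [337/205, -1/41]
P' = (I − K·H)·P̄ = [2726/615 -104/41; -104/41 76/41]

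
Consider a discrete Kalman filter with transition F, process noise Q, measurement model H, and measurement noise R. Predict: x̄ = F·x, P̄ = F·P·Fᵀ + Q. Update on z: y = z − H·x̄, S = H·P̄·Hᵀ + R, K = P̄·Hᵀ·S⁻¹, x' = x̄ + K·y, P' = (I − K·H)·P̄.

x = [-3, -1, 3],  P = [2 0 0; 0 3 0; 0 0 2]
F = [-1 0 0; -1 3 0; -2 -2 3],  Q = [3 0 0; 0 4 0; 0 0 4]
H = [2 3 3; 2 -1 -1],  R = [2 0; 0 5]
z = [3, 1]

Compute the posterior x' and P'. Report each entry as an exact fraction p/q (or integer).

x̄ = F·x = [3, 0, 17]
P̄ = F·P·Fᵀ + Q = [5 2 4; 2 33 -14; 4 -14 42]
y = z − H·x̄ = [-54, 12]
S = H·P̄·Hᵀ + R = [517 -97; -97 48]
K = P̄·Hᵀ·S⁻¹ = [1732/15407 4784/15407; 1473/15407 -1838/15407; 2476/15407 -1416/15407]
x' = x̄ + K·y = [1443/2201, -14514/2201, 15889/2201]
P' = (I − K·H)·P̄ = [9403/15407 -3078/15407 -2036/15407; -3078/15407 391008/15407 -387974/15407; -2036/15407 -387974/15407 390982/15407]

x' = [1443/2201, -14514/2201, 15889/2201]
P' = [9403/15407 -3078/15407 -2036/15407; -3078/15407 391008/15407 -387974/15407; -2036/15407 -387974/15407 390982/15407]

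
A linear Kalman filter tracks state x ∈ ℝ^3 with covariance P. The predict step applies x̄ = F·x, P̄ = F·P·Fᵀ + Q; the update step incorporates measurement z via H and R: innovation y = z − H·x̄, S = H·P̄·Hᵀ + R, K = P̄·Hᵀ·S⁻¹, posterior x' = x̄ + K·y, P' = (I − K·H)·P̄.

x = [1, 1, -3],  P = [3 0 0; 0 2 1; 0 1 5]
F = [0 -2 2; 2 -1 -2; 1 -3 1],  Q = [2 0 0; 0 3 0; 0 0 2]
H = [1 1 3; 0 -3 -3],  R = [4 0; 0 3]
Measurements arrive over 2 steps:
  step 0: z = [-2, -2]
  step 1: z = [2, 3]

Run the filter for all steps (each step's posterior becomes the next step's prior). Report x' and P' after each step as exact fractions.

step 0: x̄ = F·x = [-8, 7, -5]
step 0: P̄ = F·P·Fᵀ + Q = [22 -14 14; -14 41 7; 14 7 22]
step 0: y = z − H·x̄ = [14, 4]
step 0: S = H·P̄·Hᵀ + R = [363 -405; -405 696]
step 0: K = P̄·Hᵀ·S⁻¹ = [11600/29541 2250/9847; -2768/9847 -3648/9847; 2813/9847 406/9847]
step 0: x' = x̄ + K·y = [-46928/29541, 15585/9847, -8229/9847]
step 0: P' = (I − K·H)·P̄ = [69902/29541 542/9847 -2792/9847; 542/9847 11279/9847 -7631/9847; -2792/9847 -7631/9847 7225/9847]
step 1: x̄ = F·x = [-47628/9847, -91237/29541, -211880/29541]
step 1: P̄ = F·P·Fᵀ + Q = [154758/9847 -34940/9847 136504/9847; -34940/9847 457700/29541 72118/29541; 136504/9847 72118/29541 566042/29541]
step 1: y = z − H·x̄ = [21601/687, -273576/9847]
step 1: S = H·P̄·Hᵀ + R = [204992/687 -63930/229; -63930/229 3533475/9847]
step 1: K = P̄·Hᵀ·S⁻¹ = [10488261/28690730 14214257/71726825; -7982191/28690730 -26279957/71726825; 825709/2869073 621114/14345365]
step 1: x' = x̄ + K·y = [9718159/8438450, -13982359/8438450, 568519/843845]
step 1: P' = (I − K·H)·P̄ = [157600527/71726825 5037573/71726825 -3850366/14345365; 5037573/71726825 81849677/71726825 -11113944/14345365; -3850366/14345365 -11113944/14345365 2098566/2869073]

step 0: x' = [-46928/29541, 15585/9847, -8229/9847], P' = [69902/29541 542/9847 -2792/9847; 542/9847 11279/9847 -7631/9847; -2792/9847 -7631/9847 7225/9847]
step 1: x' = [9718159/8438450, -13982359/8438450, 568519/843845], P' = [157600527/71726825 5037573/71726825 -3850366/14345365; 5037573/71726825 81849677/71726825 -11113944/14345365; -3850366/14345365 -11113944/14345365 2098566/2869073]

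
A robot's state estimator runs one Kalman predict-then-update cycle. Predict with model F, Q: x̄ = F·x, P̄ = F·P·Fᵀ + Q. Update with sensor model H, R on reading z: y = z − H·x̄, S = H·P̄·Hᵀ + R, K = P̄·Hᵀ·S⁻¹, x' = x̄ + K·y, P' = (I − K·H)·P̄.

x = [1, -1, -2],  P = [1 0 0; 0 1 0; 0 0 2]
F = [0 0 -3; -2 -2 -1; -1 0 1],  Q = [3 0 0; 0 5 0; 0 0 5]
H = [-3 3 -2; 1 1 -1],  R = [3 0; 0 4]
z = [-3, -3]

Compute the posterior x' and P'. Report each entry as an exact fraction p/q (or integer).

x' = [-4197/6412, -11833/6412, -879/3206]
P' = [13389/12824 15465/12824 3141/6412; 15465/12824 51861/12824 25713/6412; 3141/6412 25713/6412 16917/3206]

x̄ = F·x = [6, 2, -3]
P̄ = F·P·Fᵀ + Q = [21 6 -6; 6 15 0; -6 0 8]
y = z − H·x̄ = [3, -14]
S = H·P̄·Hᵀ + R = [179 -8; -8 72]
K = P̄·Hᵀ·S⁻¹ = [-264/1603 5643/12824; 264/1603 3975/12824; 4/1603 -1245/6412]
x' = x̄ + K·y = [-4197/6412, -11833/6412, -879/3206]
P' = (I − K·H)·P̄ = [13389/12824 15465/12824 3141/6412; 15465/12824 51861/12824 25713/6412; 3141/6412 25713/6412 16917/3206]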